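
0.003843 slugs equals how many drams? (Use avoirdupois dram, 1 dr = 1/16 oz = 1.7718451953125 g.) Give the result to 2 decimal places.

31.65 dr

1 slug = 8236.56 dr.
Thus 0.003843 × 8236.56 ≈ 31.65 dr.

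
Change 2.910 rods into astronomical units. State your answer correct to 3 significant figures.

1 rod = 3.36181 × 10^-11 au.
2.910 × 3.36181 × 10^-11 ≈ 9.78 × 10^-11 au.

9.78 × 10^-11 astronomical units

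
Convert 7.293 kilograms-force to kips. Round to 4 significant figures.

1 kgf = 0.00220462 kip.
So 7.293 × 0.00220462 ≈ 0.01608 kip.

0.01608 kips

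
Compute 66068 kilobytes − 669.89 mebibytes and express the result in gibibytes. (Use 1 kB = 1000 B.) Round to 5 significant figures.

66068 kB = 0.0615306 GiB and 669.89 MiB = 0.654189 GiB.
0.0615306 − 0.654189 ≈ -0.59266 GiB.

-0.59266 gibibytes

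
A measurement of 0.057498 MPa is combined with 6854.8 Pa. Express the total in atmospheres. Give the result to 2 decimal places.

0.057498 MPa = 0.567461 atm and 6854.8 Pa = 0.0676516 atm.
0.567461 + 0.0676516 ≈ 0.64 atm.

0.64 atmospheres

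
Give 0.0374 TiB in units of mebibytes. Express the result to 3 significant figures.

1 tebibyte = 1.04858e+6 MiB.
Thus 0.0374 × 1.04858e+6 ≈ 39200 MiB.

39200 mebibytes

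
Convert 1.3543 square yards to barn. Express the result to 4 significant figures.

1.132e+28 barns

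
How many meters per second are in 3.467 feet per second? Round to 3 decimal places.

1 ft/s = 0.304800 meters per second.
Thus 3.467 × 0.304800 ≈ 1.057 m/s.

1.057 m/s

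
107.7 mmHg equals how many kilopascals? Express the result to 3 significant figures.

1 millimeter of mercury = 0.133322 kPa.
Then 107.7 × 0.133322 ≈ 14.4 kPa.

14.4 kilopascals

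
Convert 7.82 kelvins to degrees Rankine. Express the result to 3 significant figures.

14.1 degrees Rankine

°R = K × 9/5.
Applying the formula gives 14.1 °R.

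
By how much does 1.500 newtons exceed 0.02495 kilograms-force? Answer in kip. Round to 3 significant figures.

0.000282 kips

1.500 N = 0.000337213 kip and 0.02495 kgf = 5.50053 × 10^-5 kip.
0.000337213 − 5.50053 × 10^-5 ≈ 0.000282 kip.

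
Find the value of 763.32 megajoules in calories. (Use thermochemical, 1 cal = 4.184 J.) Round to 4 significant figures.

1 MJ = 239006 cal.
Thus 763.32 × 239006 ≈ 1.824e+8 cal.

1.824e+8 calories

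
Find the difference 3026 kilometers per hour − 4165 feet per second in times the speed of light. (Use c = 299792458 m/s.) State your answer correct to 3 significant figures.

-1.43 × 10^-6 times the speed of light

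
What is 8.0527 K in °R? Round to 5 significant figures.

°R = K × 9/5.
Applying the formula gives 14.495 °R.

14.495 °R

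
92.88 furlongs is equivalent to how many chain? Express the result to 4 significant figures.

928.8 chains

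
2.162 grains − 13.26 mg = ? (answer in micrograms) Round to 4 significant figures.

126800 μg

2.162 gr = 140095 μg and 13.26 mg = 13260.0 μg.
140095 − 13260.0 ≈ 126800 μg.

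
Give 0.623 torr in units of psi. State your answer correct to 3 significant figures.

0.0120 psi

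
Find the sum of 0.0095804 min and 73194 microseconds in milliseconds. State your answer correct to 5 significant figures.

648.02 ms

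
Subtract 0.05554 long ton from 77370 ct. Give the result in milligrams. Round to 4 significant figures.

-4.096 × 10^7 mg

77370 ct = 1.54740 × 10^7 mg and 0.05554 long ton = 5.64312 × 10^7 mg.
1.54740 × 10^7 − 5.64312 × 10^7 ≈ -4.096 × 10^7 mg.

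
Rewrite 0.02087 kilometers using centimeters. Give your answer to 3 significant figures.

2090 cm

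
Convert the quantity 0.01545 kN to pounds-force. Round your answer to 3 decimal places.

1 kilonewton = 224.809 lbf.
So 0.01545 × 224.809 ≈ 3.473 lbf.

3.473 lbf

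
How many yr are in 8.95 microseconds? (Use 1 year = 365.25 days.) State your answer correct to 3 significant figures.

1 microsecond = 3.16881e-14 yr.
Then 8.95 × 3.16881e-14 ≈ 2.84e-13 yr.

2.84e-13 years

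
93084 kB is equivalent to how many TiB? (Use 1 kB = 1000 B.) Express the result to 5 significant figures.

8.4659e-5 TiB

1 kilobyte = 9.09495e-10 tebibytes.
Then 93084 × 9.09495e-10 ≈ 8.4659e-5 TiB.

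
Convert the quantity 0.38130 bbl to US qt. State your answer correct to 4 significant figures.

64.06 US quarts

1 oil barrel = 168.000 US quarts.
0.38130 × 168.000 ≈ 64.06 US qt.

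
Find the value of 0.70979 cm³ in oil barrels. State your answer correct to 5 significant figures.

4.4644 × 10^-6 bbl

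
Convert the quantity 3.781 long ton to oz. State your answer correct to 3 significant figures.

1 long ton = 35840.0 ounces.
Then 3.781 × 35840.0 ≈ 136000 oz.

136000 ounces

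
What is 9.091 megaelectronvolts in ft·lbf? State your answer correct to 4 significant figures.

1 megaelectronvolt = 1.18170 × 10^-13 ft·lbf.
Thus 9.091 × 1.18170 × 10^-13 ≈ 1.074 × 10^-12 ft·lbf.

1.074 × 10^-12 foot-pounds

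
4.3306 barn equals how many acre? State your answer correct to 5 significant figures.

1.0701 × 10^-31 acre

1 barn = 2.47105 × 10^-32 acre.
So 4.3306 × 2.47105 × 10^-32 ≈ 1.0701 × 10^-31 acre.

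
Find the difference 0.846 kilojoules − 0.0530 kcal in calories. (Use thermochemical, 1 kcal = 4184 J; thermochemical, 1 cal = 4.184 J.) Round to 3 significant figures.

0.846 kJ = 202.199 cal and 0.0530 kcal = 53.0000 cal.
202.199 − 53.0000 ≈ 149 cal.

149 calories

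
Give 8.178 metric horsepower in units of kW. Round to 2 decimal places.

1 PS = 0.735499 kilowatts.
So 8.178 × 0.735499 ≈ 6.01 kW.

6.01 kilowatts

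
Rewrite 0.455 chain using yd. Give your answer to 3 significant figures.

1 chain = 22.0000 yd.
Then 0.455 × 22.0000 ≈ 10.0 yd.

10.0 yd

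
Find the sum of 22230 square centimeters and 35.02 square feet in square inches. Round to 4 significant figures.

8489 in²

22230 cm² = 3445.66 in² and 35.02 ft² = 5042.88 in².
3445.66 + 5042.88 ≈ 8489 in².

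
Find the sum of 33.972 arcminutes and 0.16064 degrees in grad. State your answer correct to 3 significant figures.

0.808 grad

33.972 arcmin = 0.629111 grad and 0.16064 ° = 0.178489 grad.
0.629111 + 0.178489 ≈ 0.808 grad.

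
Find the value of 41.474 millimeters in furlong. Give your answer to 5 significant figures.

1 mm = 4.97097 × 10^-6 furlong.
Then 41.474 × 4.97097 × 10^-6 ≈ 0.00020617 furlong.

0.00020617 furlongs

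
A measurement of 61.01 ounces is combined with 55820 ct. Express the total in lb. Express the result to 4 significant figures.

28.43 lb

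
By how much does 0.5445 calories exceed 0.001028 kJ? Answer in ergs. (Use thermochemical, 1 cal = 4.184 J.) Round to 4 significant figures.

1.250 × 10^7 erg

0.5445 cal = 2.27819 × 10^7 erg and 0.001028 kJ = 1.02800 × 10^7 erg.
2.27819 × 10^7 − 1.02800 × 10^7 ≈ 1.250 × 10^7 erg.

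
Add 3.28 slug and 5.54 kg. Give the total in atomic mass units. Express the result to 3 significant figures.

3.22 × 10^28 atomic mass units

3.28 slug = 2.88268 × 10^28 u and 5.54 kg = 3.33627 × 10^27 u.
2.88268 × 10^28 + 3.33627 × 10^27 ≈ 3.22 × 10^28 u.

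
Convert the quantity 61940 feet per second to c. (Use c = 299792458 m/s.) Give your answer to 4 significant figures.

1 ft/s = 1.01670 × 10^-9 c.
61940 × 1.01670 × 10^-9 ≈ 6.297 × 10^-5 c.

6.297 × 10^-5 c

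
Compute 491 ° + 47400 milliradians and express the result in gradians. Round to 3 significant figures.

491 ° = 545.556 grad and 47400 mrad = 3017.58 grad.
545.556 + 3017.58 ≈ 3560 grad.

3560 grad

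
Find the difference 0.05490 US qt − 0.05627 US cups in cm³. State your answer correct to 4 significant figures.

38.64 cm³

0.05490 US qt = 51.9548 cm³ and 0.05627 US cup = 13.3128 cm³.
51.9548 − 13.3128 ≈ 38.64 cm³.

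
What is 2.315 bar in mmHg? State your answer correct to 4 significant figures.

1736 mmHg

1 bar = 750.062 mmHg.
So 2.315 × 750.062 ≈ 1736 mmHg.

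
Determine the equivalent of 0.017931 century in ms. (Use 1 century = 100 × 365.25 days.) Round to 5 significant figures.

1 century = 3.15576 × 10^12 ms.
Then 0.017931 × 3.15576 × 10^12 ≈ 5.6586 × 10^10 ms.

5.6586 × 10^10 ms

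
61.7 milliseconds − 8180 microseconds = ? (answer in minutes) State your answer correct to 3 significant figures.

0.000892 min

61.7 ms = 0.00102833 min and 8180 μs = 0.000136333 min.
0.00102833 − 0.000136333 ≈ 0.000892 min.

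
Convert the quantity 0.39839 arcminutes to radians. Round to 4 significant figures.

0.0001159 radians

1 arcminute = 0.000290888 radians.
0.39839 × 0.000290888 ≈ 0.0001159 rad.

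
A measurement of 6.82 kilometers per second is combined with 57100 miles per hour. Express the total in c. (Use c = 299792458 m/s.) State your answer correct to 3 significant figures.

0.000108 c

6.82 km/s = 2.27491 × 10^-5 c and 57100 mph = 8.51455 × 10^-5 c.
2.27491 × 10^-5 + 8.51455 × 10^-5 ≈ 0.000108 c.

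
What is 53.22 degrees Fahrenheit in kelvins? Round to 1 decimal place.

K = (°F + 459.67) × 5/9.
Applying the formula gives 284.9 K.

284.9 kelvins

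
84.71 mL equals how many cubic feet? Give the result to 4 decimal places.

0.0030 ft³

1 mL = 3.53147e-5 ft³.
So 84.71 × 3.53147e-5 ≈ 0.0030 ft³.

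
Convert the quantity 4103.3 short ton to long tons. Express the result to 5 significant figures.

3663.7 long ton

1 short ton = 0.892857 long ton.
So 4103.3 × 0.892857 ≈ 3663.7 long ton.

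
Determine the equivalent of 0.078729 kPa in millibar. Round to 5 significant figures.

0.78729 millibar

1 kilopascal = 10.0000 millibar.
Then 0.078729 × 10.0000 ≈ 0.78729 mbar.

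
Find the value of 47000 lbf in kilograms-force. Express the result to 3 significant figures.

21300 kilograms-force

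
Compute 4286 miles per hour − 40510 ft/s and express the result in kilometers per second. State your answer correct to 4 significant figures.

4286 mph = 1.91601 km/s and 40510 ft/s = 12.3474 km/s.
1.91601 − 12.3474 ≈ -10.43 km/s.

-10.43 km/s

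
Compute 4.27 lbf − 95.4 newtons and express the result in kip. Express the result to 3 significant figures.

-0.0172 kip

4.27 lbf = 0.00427000 kip and 95.4 N = 0.0214468 kip.
0.00427000 − 0.0214468 ≈ -0.0172 kip.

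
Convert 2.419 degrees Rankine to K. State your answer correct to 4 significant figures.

°R = K × 9/5.
Applying the formula gives 1.344 K.

1.344 K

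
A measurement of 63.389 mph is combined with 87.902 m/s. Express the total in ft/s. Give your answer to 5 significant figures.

63.389 mph = 92.9705 ft/s and 87.902 m/s = 288.392 ft/s.
92.9705 + 288.392 ≈ 381.36 ft/s.

381.36 feet per second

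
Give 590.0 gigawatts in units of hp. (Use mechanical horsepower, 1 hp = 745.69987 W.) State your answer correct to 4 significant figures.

7.912 × 10^8 horsepower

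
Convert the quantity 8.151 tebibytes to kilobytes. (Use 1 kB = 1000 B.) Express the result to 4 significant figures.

8.962 × 10^9 kilobytes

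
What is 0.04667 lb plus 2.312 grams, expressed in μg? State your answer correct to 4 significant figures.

0.04667 lb = 2.11692e+7 μg and 2.312 g = 2.31200e+6 μg.
2.11692e+7 + 2.31200e+6 ≈ 2.348e+7 μg.

2.348e+7 micrograms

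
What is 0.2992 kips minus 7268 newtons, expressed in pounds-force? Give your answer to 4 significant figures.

-1335 lbf

0.2992 kip = 299.200 lbf and 7268 N = 1633.91 lbf.
299.200 − 1633.91 ≈ -1335 lbf.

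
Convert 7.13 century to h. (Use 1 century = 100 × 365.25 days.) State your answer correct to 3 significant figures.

6.25 × 10^6 h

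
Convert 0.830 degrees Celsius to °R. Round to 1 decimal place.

°R = (°C + 273.15) × 9/5.
Applying the formula gives 493.2 °R.

493.2 °R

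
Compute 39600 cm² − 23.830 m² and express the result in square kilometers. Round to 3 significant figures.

-1.99 × 10^-5 square kilometers

39600 cm² = 3.96000 × 10^-6 km² and 23.830 m² = 2.38300 × 10^-5 km².
3.96000 × 10^-6 − 2.38300 × 10^-5 ≈ -1.99 × 10^-5 km².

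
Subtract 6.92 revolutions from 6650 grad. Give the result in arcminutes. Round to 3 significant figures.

6650 grad = 359100 arcmin and 6.92 rev = 149472 arcmin.
359100 − 149472 ≈ 210000 arcmin.

210000 arcmin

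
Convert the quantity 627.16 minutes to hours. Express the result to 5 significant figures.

1 min = 0.0166667 hours.
Thus 627.16 × 0.0166667 ≈ 10.453 h.

10.453 h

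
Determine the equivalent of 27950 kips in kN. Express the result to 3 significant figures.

124000 kN

1 kip = 4.44822 kN.
27950 × 4.44822 ≈ 124000 kN.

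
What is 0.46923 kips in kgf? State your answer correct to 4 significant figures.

212.8 kgf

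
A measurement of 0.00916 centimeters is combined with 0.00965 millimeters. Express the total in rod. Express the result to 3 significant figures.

2.01e-5 rods

0.00916 cm = 1.82136e-5 rod and 0.00965 mm = 1.91879e-6 rod.
1.82136e-5 + 1.91879e-6 ≈ 2.01e-5 rod.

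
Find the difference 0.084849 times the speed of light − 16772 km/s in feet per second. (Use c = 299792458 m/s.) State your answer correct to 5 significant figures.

0.084849 c = 8.34550e+7 ft/s and 16772 km/s = 5.50262e+7 ft/s.
8.34550e+7 − 5.50262e+7 ≈ 2.8429e+7 ft/s.

2.8429e+7 ft/s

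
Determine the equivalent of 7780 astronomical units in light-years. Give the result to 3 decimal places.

0.123 ly

1 astronomical unit = 1.58125 × 10^-5 ly.
Thus 7780 × 1.58125 × 10^-5 ≈ 0.123 ly.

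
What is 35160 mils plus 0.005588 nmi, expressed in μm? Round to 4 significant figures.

1.124e+7 μm

35160 mil = 893064 μm and 0.005588 nmi = 1.03490e+7 μm.
893064 + 1.03490e+7 ≈ 1.124e+7 μm.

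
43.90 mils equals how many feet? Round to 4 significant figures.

1 mil = 8.33333 × 10^-5 ft.
Then 43.90 × 8.33333 × 10^-5 ≈ 0.003658 ft.

0.003658 ft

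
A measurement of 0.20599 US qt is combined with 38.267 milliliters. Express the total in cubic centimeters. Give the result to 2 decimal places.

0.20599 US qt = 194.939 cm³ and 38.267 mL = 38.2670 cm³.
194.939 + 38.2670 ≈ 233.21 cm³.

233.21 cubic centimeters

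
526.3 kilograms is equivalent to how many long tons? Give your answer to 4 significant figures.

1 kg = 0.000984207 long ton.
Then 526.3 × 0.000984207 ≈ 0.5180 long ton.

0.5180 long tons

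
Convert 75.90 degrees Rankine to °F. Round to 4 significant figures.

°R = °F + 459.67.
Applying the formula gives -383.8 °F.

-383.8 °F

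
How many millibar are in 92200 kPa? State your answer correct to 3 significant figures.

922000 mbar

1 kilopascal = 10.0000 mbar.
So 92200 × 10.0000 ≈ 922000 mbar.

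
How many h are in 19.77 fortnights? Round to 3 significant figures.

1 fortnight = 336.000 h.
Then 19.77 × 336.000 ≈ 6640 h.

6640 hours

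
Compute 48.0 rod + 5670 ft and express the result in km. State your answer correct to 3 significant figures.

1.97 km

48.0 rod = 0.241402 km and 5670 ft = 1.72822 km.
0.241402 + 1.72822 ≈ 1.97 km.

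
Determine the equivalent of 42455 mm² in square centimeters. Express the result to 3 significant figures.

425 cm²

1 square millimeter = 0.0100000 cm².
So 42455 × 0.0100000 ≈ 425 cm².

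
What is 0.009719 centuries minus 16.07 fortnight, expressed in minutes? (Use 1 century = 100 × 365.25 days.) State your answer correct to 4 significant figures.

0.009719 century = 511181 min and 16.07 fortnight = 323971 min.
511181 − 323971 ≈ 187200 min.

187200 min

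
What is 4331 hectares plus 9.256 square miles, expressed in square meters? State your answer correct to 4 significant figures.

6.728 × 10^7 m²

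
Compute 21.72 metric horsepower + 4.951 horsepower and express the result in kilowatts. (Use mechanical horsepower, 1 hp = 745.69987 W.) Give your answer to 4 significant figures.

19.67 kilowatts

21.72 PS = 15.9750 kW and 4.951 hp = 3.69196 kW.
15.9750 + 3.69196 ≈ 19.67 kW.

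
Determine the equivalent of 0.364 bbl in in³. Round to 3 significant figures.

1 bbl = 9702.00 in³.
So 0.364 × 9702.00 ≈ 3530 in³.

3530 in³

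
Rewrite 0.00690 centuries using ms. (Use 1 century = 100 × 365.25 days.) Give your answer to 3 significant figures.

1 century = 3.15576 × 10^12 ms.
0.00690 × 3.15576 × 10^12 ≈ 2.18 × 10^10 ms.

2.18 × 10^10 milliseconds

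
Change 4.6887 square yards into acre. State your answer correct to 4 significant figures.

1 yd² = 0.000206612 acre.
4.6887 × 0.000206612 ≈ 0.0009687 acre.

0.0009687 acre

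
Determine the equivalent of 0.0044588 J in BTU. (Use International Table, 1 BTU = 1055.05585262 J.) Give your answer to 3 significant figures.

1 joule = 0.000947817 British thermal units.
Thus 0.0044588 × 0.000947817 ≈ 4.23e-6 BTU.

4.23e-6 British thermal units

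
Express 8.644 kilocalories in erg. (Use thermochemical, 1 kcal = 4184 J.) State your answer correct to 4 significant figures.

3.617e+11 erg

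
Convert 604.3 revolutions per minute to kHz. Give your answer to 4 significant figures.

1 rpm = 1.66667e-5 kHz.
So 604.3 × 1.66667e-5 ≈ 0.01007 kHz.

0.01007 kHz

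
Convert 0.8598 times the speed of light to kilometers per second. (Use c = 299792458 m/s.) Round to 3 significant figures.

1 c = 299792 km/s.
Then 0.8598 × 299792 ≈ 258000 km/s.

258000 kilometers per second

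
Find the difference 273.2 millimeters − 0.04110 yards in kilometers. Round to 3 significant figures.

0.000236 km

273.2 mm = 0.000273200 km and 0.04110 yd = 3.75818e-5 km.
0.000273200 − 3.75818e-5 ≈ 0.000236 km.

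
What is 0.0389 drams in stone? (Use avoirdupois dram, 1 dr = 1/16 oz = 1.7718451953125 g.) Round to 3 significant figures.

1.09e-5 st

1 dram = 0.000279018 st.
0.0389 × 0.000279018 ≈ 1.09e-5 st.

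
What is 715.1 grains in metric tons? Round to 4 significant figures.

4.634 × 10^-5 t

1 gr = 6.47989 × 10^-8 t.
Then 715.1 × 6.47989 × 10^-8 ≈ 4.634 × 10^-5 t.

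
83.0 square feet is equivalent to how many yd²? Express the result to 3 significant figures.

1 ft² = 0.111111 square yards.
So 83.0 × 0.111111 ≈ 9.22 yd².

9.22 square yards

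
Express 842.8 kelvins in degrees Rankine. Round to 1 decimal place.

1517.0 degrees Rankine

°R = K × 9/5.
Applying the formula gives 1517.0 °R.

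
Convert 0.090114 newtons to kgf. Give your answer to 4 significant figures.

1 newton = 0.101972 kilograms-force.
Then 0.090114 × 0.101972 ≈ 0.009189 kgf.

0.009189 kilograms-force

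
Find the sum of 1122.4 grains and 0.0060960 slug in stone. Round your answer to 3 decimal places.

0.025 stone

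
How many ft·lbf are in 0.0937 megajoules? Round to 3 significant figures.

1 MJ = 737562 ft·lbf.
Then 0.0937 × 737562 ≈ 69100 ft·lbf.

69100 ft·lbf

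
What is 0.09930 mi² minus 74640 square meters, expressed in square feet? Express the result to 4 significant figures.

0.09930 mi² = 2.76833 × 10^6 ft² and 74640 m² = 803418 ft².
2.76833 × 10^6 − 803418 ≈ 1.965 × 10^6 ft².

1.965 × 10^6 ft²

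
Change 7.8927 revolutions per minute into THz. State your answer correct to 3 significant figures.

1 revolution per minute = 1.66667e-14 terahertz.
Thus 7.8927 × 1.66667e-14 ≈ 1.32e-13 THz.

1.32e-13 THz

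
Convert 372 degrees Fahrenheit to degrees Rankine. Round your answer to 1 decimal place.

831.7 degrees Rankine

°R = °F + 459.67.
Applying the formula gives 831.7 °R.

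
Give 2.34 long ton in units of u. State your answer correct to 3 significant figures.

1.43e+30 atomic mass units

1 long ton = 6.11878e+29 u.
2.34 × 6.11878e+29 ≈ 1.43e+30 u.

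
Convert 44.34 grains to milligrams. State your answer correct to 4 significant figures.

2873 mg

1 grain = 64.7989 mg.
Then 44.34 × 64.7989 ≈ 2873 mg.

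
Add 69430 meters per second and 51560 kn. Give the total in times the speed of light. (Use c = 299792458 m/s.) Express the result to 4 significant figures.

69430 m/s = 0.000231594 c and 51560 kn = 8.84771e-5 c.
0.000231594 + 8.84771e-5 ≈ 0.0003201 c.

0.0003201 times the speed of light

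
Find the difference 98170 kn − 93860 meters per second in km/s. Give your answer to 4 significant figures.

98170 kn = 50.5030 km/s and 93860 m/s = 93.8600 km/s.
50.5030 − 93.8600 ≈ -43.36 km/s.

-43.36 kilometers per second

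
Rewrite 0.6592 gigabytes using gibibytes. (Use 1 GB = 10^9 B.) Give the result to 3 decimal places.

0.614 GiB

1 GB = 0.931323 gibibytes.
Thus 0.6592 × 0.931323 ≈ 0.614 GiB.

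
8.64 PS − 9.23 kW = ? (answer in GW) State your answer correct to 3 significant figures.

8.64 PS = 6.35471e-6 GW and 9.23 kW = 9.23000e-6 GW.
6.35471e-6 − 9.23000e-6 ≈ -2.88e-6 GW.

-2.88e-6 GW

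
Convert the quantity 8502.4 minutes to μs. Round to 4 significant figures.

1 min = 6.00000 × 10^7 μs.
8502.4 × 6.00000 × 10^7 ≈ 5.101 × 10^11 μs.

5.101 × 10^11 microseconds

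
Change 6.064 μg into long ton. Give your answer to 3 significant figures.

1 μg = 9.84207e-13 long tons.
6.064 × 9.84207e-13 ≈ 5.97e-12 long ton.

5.97e-12 long ton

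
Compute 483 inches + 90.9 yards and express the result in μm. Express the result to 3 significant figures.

483 in = 1.22682 × 10^7 μm and 90.9 yd = 8.31190 × 10^7 μm.
1.22682 × 10^7 + 8.31190 × 10^7 ≈ 9.54 × 10^7 μm.

9.54 × 10^7 micrometers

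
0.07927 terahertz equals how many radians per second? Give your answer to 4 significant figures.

4.981 × 10^11 rad/s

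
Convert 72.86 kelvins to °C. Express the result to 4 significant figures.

-200.3 degrees Celsius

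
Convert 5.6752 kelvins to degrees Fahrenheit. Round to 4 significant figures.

K = (°F + 459.67) × 5/9.
Applying the formula gives -449.5 °F.

-449.5 °F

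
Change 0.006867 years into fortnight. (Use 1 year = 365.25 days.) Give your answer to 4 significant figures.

0.1792 fortnight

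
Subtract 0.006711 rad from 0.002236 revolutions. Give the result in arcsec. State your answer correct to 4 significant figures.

1514 arcseconds

0.002236 rev = 2897.86 arcsec and 0.006711 rad = 1384.24 arcsec.
2897.86 − 1384.24 ≈ 1514 arcsec.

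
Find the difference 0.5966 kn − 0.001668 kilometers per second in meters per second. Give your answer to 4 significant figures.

-1.361 meters per second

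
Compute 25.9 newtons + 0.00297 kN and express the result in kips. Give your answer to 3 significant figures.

0.00649 kip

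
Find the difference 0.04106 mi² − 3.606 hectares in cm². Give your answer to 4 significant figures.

7.028 × 10^8 square centimeters

0.04106 mi² = 1.063449 × 10^9 cm² and 3.606 ha = 3.606000 × 10^8 cm².
1.063449 × 10^9 − 3.606000 × 10^8 ≈ 7.028 × 10^8 cm².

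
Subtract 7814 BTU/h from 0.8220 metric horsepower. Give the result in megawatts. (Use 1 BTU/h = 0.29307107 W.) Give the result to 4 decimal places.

-0.0017 MW

0.8220 PS = 0.000604580 MW and 7814 BTU/h = 0.00229006 MW.
0.000604580 − 0.00229006 ≈ -0.0017 MW.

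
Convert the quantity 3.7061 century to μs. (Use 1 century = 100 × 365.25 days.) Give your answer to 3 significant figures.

1.17 × 10^16 μs

1 century = 3.15576 × 10^15 μs.
3.7061 × 3.15576 × 10^15 ≈ 1.17 × 10^16 μs.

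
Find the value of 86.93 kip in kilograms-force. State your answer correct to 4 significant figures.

1 kip = 453.592 kgf.
86.93 × 453.592 ≈ 39430 kgf.

39430 kgf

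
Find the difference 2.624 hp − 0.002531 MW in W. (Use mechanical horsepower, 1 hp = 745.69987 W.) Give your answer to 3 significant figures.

-574 watts

2.624 hp = 1956.72 W and 0.002531 MW = 2531.00 W.
1956.72 − 2531.00 ≈ -574 W.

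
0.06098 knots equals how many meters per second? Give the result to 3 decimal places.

0.031 m/s

1 knot = 0.514444 m/s.
Then 0.06098 × 0.514444 ≈ 0.031 m/s.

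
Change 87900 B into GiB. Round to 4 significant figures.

8.186e-5 GiB

1 B = 9.31323e-10 gibibytes.
Then 87900 × 9.31323e-10 ≈ 8.186e-5 GiB.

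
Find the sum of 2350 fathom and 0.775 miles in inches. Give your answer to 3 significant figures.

2350 fathom = 169200 in and 0.775 mi = 49104.0 in.
169200 + 49104.0 ≈ 218000 in.

218000 in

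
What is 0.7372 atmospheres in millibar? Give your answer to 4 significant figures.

747.0 millibar

1 atm = 1013.25 mbar.
Then 0.7372 × 1013.25 ≈ 747.0 mbar.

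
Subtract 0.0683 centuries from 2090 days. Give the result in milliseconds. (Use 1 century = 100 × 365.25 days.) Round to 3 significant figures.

-3.50 × 10^10 milliseconds

2090 d = 1.80576 × 10^11 ms and 0.0683 century = 2.15538 × 10^11 ms.
1.80576 × 10^11 − 2.15538 × 10^11 ≈ -3.50 × 10^10 ms.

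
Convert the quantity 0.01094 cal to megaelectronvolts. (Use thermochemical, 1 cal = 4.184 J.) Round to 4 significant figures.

2.857e+11 MeV

1 calorie = 2.61145e+13 MeV.
0.01094 × 2.61145e+13 ≈ 2.857e+11 MeV.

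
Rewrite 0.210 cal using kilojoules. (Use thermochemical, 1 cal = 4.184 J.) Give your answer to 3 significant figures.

0.000879 kJ

1 cal = 0.00418400 kJ.
0.210 × 0.00418400 ≈ 0.000879 kJ.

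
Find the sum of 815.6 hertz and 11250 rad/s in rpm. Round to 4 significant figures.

815.6 Hz = 48936.0 rpm and 11250 rad/s = 107430 rpm.
48936.0 + 107430 ≈ 156400 rpm.

156400 rpm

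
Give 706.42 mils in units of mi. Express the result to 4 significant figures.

1 mil = 1.57828 × 10^-8 miles.
706.42 × 1.57828 × 10^-8 ≈ 1.115 × 10^-5 mi.

1.115 × 10^-5 mi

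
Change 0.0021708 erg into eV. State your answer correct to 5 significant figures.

1.3549e+9 eV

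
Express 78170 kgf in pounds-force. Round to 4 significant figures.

172300 lbf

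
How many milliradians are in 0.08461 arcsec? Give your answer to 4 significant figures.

0.0004102 milliradians

1 arcsec = 0.00484814 milliradians.
Thus 0.08461 × 0.00484814 ≈ 0.0004102 mrad.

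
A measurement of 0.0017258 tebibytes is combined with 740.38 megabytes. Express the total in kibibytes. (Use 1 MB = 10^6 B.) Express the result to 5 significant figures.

2.5761 × 10^6 KiB

0.0017258 TiB = 1.85306 × 10^6 KiB and 740.38 MB = 723027 KiB.
1.85306 × 10^6 + 723027 ≈ 2.5761 × 10^6 KiB.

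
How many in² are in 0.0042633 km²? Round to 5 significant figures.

6.6081 × 10^6 in²

1 km² = 1.55000 × 10^9 square inches.
So 0.0042633 × 1.55000 × 10^9 ≈ 6.6081 × 10^6 in².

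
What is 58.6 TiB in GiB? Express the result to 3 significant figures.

60000 gibibytes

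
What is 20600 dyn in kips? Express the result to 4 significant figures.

1 dyn = 2.24809e-9 kip.
20600 × 2.24809e-9 ≈ 4.631e-5 kip.

4.631e-5 kip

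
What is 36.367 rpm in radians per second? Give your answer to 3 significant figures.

1 rpm = 0.104720 rad/s.
So 36.367 × 0.104720 ≈ 3.81 rad/s.

3.81 rad/s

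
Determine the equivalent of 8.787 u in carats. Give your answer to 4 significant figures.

7.296e-23 ct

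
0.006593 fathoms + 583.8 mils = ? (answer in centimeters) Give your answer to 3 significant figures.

0.006593 fathom = 1.20573 cm and 583.8 mil = 1.48285 cm.
1.20573 + 1.48285 ≈ 2.69 cm.

2.69 centimeters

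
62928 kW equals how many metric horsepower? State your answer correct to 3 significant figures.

1 kilowatt = 1.35962 metric horsepower.
Thus 62928 × 1.35962 ≈ 85600 PS.

85600 PS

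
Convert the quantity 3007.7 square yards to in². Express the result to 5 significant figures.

1 square yard = 1296.00 in².
So 3007.7 × 1296.00 ≈ 3.8980e+6 in².

3.8980e+6 square inches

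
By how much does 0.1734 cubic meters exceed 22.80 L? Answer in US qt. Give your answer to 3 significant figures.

0.1734 m³ = 183.230 US qt and 22.80 L = 24.0925 US qt.
183.230 − 24.0925 ≈ 159 US qt.

159 US quarts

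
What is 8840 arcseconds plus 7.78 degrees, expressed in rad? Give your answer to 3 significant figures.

8840 arcsec = 0.0428575 rad and 7.78 ° = 0.135787 rad.
0.0428575 + 0.135787 ≈ 0.179 rad.

0.179 rad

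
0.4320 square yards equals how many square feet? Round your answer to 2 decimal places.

3.89 square feet

1 square yard = 9.00000 square feet.
Then 0.4320 × 9.00000 ≈ 3.89 ft².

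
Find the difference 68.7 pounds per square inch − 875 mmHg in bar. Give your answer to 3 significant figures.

68.7 psi = 4.73670 bar and 875 mmHg = 1.16657 bar.
4.73670 − 1.16657 ≈ 3.57 bar.

3.57 bar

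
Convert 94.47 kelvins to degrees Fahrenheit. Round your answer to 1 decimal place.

-289.6 degrees Fahrenheit

K = (°F + 459.67) × 5/9.
Applying the formula gives -289.6 °F.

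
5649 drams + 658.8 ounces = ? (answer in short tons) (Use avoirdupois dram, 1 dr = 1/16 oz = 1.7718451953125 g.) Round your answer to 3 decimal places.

5649 dr = 0.0110332 short ton and 658.8 oz = 0.0205875 short ton.
0.0110332 + 0.0205875 ≈ 0.032 short ton.

0.032 short tons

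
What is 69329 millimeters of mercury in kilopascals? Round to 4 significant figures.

9243 kPa

1 mmHg = 0.133322 kPa.
So 69329 × 0.133322 ≈ 9243 kPa.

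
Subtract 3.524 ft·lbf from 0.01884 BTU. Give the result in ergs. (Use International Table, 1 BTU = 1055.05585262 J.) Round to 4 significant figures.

1.510e+8 erg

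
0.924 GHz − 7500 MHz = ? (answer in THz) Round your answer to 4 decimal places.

0.924 GHz = 0.000924000 THz and 7500 MHz = 0.00750000 THz.
0.000924000 − 0.00750000 ≈ -0.0066 THz.

-0.0066 terahertz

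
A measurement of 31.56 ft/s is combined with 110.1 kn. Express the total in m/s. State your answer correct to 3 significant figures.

31.56 ft/s = 9.61949 m/s and 110.1 kn = 56.6403 m/s.
9.61949 + 56.6403 ≈ 66.3 m/s.

66.3 m/s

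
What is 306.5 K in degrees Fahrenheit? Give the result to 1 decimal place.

92.0 degrees Fahrenheit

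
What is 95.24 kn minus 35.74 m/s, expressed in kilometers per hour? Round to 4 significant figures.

47.72 km/h

95.24 kn = 176.384 km/h and 35.74 m/s = 128.664 km/h.
176.384 − 128.664 ≈ 47.72 km/h.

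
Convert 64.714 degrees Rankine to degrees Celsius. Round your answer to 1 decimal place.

-237.2 °C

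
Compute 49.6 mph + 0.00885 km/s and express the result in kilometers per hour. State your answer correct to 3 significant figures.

112 kilometers per hour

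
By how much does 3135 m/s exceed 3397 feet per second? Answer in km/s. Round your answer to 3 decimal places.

2.100 kilometers per second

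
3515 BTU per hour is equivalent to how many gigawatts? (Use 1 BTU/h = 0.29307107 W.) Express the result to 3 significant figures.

1.03 × 10^-6 GW

1 BTU per hour = 2.93071 × 10^-10 gigawatts.
Then 3515 × 2.93071 × 10^-10 ≈ 1.03 × 10^-6 GW.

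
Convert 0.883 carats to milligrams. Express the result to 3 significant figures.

1 ct = 200.000 mg.
Thus 0.883 × 200.000 ≈ 177 mg.

177 mg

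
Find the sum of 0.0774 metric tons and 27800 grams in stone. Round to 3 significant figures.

16.6 st

0.0774 t = 12.1884 st and 27800 g = 4.37775 st.
12.1884 + 4.37775 ≈ 16.6 st.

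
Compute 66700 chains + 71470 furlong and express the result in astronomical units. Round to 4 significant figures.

66700 chain = 8.96932 × 10^-6 au and 71470 furlong = 9.61075 × 10^-5 au.
8.96932 × 10^-6 + 9.61075 × 10^-5 ≈ 0.0001051 au.

0.0001051 au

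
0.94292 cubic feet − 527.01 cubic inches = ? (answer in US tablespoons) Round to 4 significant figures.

1222 US tbsp

0.94292 ft³ = 1805.70 US tbsp and 527.01 in³ = 584.046 US tbsp.
1805.70 − 584.046 ≈ 1222 US tbsp.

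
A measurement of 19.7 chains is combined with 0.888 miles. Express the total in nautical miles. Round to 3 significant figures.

0.986 nautical miles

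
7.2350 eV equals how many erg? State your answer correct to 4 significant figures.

1.159 × 10^-11 erg

1 eV = 1.60218 × 10^-12 ergs.
So 7.2350 × 1.60218 × 10^-12 ≈ 1.159 × 10^-11 erg.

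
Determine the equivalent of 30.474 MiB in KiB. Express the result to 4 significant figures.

31210 KiB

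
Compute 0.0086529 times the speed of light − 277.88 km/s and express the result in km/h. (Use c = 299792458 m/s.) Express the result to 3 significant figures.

0.0086529 c = 9.33867 × 10^6 km/h and 277.88 km/s = 1.00037 × 10^6 km/h.
9.33867 × 10^6 − 1.00037 × 10^6 ≈ 8.34 × 10^6 km/h.

8.34 × 10^6 kilometers per hour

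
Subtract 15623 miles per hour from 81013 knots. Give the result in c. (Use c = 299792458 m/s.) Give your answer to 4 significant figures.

0.0001157 times the speed of light

81013 kn = 0.000139018 c and 15623 mph = 2.32965e-5 c.
0.000139018 − 2.32965e-5 ≈ 0.0001157 c.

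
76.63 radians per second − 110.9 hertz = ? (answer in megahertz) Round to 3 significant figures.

-9.87 × 10^-5 megahertz

76.63 rad/s = 1.21960 × 10^-5 MHz and 110.9 Hz = 0.000110900 MHz.
1.21960 × 10^-5 − 0.000110900 ≈ -9.87 × 10^-5 MHz.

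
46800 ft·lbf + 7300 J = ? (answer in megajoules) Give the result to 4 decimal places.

0.0708 MJ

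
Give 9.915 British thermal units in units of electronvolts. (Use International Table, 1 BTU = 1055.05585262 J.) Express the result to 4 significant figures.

1 British thermal unit = 6.58514e+21 eV.
9.915 × 6.58514e+21 ≈ 6.529e+22 eV.

6.529e+22 eV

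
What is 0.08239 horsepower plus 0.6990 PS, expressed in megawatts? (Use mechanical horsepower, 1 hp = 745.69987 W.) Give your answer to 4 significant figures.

0.08239 hp = 6.14382 × 10^-5 MW and 0.6990 PS = 0.000514114 MW.
6.14382 × 10^-5 + 0.000514114 ≈ 0.0005756 MW.

0.0005756 MW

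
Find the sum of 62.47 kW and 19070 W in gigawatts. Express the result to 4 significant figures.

62.47 kW = 6.24700 × 10^-5 GW and 19070 W = 1.90700 × 10^-5 GW.
6.24700 × 10^-5 + 1.90700 × 10^-5 ≈ 8.154 × 10^-5 GW.

8.154 × 10^-5 GW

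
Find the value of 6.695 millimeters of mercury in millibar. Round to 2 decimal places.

1 mmHg = 1.33322 millibar.
Then 6.695 × 1.33322 ≈ 8.93 mbar.

8.93 millibar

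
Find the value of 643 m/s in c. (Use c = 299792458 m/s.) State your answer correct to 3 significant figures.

1 meter per second = 3.33564e-9 c.
Then 643 × 3.33564e-9 ≈ 2.14e-6 c.

2.14e-6 times the speed of light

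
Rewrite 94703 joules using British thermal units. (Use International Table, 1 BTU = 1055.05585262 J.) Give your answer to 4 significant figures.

89.76 BTU

1 joule = 0.000947817 BTU.
94703 × 0.000947817 ≈ 89.76 BTU.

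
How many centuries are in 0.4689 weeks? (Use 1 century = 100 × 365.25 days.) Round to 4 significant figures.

8.986 × 10^-5 centuries

1 week = 0.000191650 century.
0.4689 × 0.000191650 ≈ 8.986 × 10^-5 century.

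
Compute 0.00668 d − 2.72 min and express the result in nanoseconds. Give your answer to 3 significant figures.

4.14 × 10^11 ns

0.00668 d = 5.77152 × 10^11 ns and 2.72 min = 1.63200 × 10^11 ns.
5.77152 × 10^11 − 1.63200 × 10^11 ≈ 4.14 × 10^11 ns.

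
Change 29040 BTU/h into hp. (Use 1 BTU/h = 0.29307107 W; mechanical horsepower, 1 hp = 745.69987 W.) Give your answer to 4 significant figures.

1 BTU per hour = 0.000393015 horsepower.
Then 29040 × 0.000393015 ≈ 11.41 hp.

11.41 horsepower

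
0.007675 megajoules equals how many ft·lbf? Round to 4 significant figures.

5661 ft·lbf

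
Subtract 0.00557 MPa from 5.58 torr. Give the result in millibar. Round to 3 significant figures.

5.58 torr = 7.43939 mbar and 0.00557 MPa = 55.7000 mbar.
7.43939 − 55.7000 ≈ -48.3 mbar.

-48.3 mbar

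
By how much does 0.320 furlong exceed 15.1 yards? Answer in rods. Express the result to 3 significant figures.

0.320 furlong = 12.8000 rod and 15.1 yd = 2.74545 rod.
12.8000 − 2.74545 ≈ 10.1 rod.

10.1 rod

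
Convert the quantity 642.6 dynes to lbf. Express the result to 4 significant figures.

1 dyne = 2.24809e-6 pounds-force.
Then 642.6 × 2.24809e-6 ≈ 0.001445 lbf.

0.001445 lbf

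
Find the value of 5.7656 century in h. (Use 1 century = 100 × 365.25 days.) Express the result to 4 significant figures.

5.054e+6 hours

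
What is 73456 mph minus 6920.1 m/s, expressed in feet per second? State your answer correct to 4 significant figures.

85030 feet per second

73456 mph = 107735 ft/s and 6920.1 m/s = 22703.7 ft/s.
107735 − 22703.7 ≈ 85030 ft/s.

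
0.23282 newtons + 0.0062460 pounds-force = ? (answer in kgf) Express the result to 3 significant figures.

0.23282 N = 0.0237410 kgf and 0.0062460 lbf = 0.00283314 kgf.
0.0237410 + 0.00283314 ≈ 0.0266 kgf.

0.0266 kgf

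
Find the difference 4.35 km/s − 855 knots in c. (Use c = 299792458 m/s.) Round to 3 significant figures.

1.30 × 10^-5 c

4.35 km/s = 1.45100 × 10^-5 c and 855 kn = 1.46718 × 10^-6 c.
1.45100 × 10^-5 − 1.46718 × 10^-6 ≈ 1.30 × 10^-5 c.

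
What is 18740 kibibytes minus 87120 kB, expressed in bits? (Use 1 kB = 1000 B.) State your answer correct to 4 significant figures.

18740 KiB = 1.53518e+8 bit and 87120 kB = 6.96960e+8 bit.
1.53518e+8 − 6.96960e+8 ≈ -5.434e+8 bit.

-5.434e+8 bit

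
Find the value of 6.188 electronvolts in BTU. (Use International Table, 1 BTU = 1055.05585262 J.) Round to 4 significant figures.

9.397e-22 BTU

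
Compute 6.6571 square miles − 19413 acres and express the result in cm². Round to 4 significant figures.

-6.132 × 10^11 cm²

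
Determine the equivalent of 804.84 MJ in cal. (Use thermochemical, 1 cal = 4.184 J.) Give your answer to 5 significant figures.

1 megajoule = 239006 cal.
So 804.84 × 239006 ≈ 1.9236 × 10^8 cal.

1.9236 × 10^8 cal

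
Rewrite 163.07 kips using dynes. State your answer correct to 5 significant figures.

7.2537 × 10^10 dyn

1 kip = 4.44822 × 10^8 dynes.
So 163.07 × 4.44822 × 10^8 ≈ 7.2537 × 10^10 dyn.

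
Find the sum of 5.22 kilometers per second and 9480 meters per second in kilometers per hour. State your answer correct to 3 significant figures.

52900 kilometers per hour

5.22 km/s = 18792.0 km/h and 9480 m/s = 34128.0 km/h.
18792.0 + 34128.0 ≈ 52900 km/h.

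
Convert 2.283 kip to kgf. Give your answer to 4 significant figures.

1 kip = 453.592 kgf.
2.283 × 453.592 ≈ 1036 kgf.

1036 kilograms-force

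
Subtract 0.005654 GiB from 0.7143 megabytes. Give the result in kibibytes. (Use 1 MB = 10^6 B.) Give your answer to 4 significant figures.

-5231 KiB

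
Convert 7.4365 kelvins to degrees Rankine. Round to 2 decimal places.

13.39 degrees Rankine

°R = K × 9/5.
Applying the formula gives 13.39 °R.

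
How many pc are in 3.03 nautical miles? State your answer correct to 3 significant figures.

1 nautical mile = 6.00192e-14 parsecs.
Then 3.03 × 6.00192e-14 ≈ 1.82e-13 pc.

1.82e-13 parsecs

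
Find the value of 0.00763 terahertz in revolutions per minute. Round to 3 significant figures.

1 terahertz = 6.00000e+13 rpm.
Then 0.00763 × 6.00000e+13 ≈ 4.58e+11 rpm.

4.58e+11 rpm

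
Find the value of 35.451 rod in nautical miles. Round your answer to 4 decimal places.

0.0963 nautical miles

1 rod = 0.00271555 nmi.
35.451 × 0.00271555 ≈ 0.0963 nmi.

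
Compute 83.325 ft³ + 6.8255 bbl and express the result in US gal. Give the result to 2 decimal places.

83.325 ft³ = 623.3143 US gal and 6.8255 bbl = 286.6710 US gal.
623.3143 + 286.6710 ≈ 909.99 US gal.

909.99 US gallons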